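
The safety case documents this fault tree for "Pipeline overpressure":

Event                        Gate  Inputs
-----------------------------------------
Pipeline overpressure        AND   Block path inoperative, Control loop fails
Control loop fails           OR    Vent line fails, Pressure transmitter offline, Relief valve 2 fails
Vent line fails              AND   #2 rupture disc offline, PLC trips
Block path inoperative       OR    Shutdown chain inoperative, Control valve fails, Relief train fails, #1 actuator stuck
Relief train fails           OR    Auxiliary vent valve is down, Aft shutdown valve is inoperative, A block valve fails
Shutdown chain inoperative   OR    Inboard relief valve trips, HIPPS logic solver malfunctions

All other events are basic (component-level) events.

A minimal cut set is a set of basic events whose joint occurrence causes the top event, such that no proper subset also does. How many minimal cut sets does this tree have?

Shutdown chain inoperative [OR]: union of children's cut sets → 2 cut set(s).
Relief train fails [OR]: union of children's cut sets → 3 cut set(s).
Block path inoperative [OR]: union of children's cut sets → 7 cut set(s).
Vent line fails [AND]: one cut set from each child combined → 1 × 1 = 1 cut set(s).
Control loop fails [OR]: union of children's cut sets → 3 cut set(s).
Pipeline overpressure [AND]: one cut set from each child combined → 7 × 3 = 21 cut set(s).

21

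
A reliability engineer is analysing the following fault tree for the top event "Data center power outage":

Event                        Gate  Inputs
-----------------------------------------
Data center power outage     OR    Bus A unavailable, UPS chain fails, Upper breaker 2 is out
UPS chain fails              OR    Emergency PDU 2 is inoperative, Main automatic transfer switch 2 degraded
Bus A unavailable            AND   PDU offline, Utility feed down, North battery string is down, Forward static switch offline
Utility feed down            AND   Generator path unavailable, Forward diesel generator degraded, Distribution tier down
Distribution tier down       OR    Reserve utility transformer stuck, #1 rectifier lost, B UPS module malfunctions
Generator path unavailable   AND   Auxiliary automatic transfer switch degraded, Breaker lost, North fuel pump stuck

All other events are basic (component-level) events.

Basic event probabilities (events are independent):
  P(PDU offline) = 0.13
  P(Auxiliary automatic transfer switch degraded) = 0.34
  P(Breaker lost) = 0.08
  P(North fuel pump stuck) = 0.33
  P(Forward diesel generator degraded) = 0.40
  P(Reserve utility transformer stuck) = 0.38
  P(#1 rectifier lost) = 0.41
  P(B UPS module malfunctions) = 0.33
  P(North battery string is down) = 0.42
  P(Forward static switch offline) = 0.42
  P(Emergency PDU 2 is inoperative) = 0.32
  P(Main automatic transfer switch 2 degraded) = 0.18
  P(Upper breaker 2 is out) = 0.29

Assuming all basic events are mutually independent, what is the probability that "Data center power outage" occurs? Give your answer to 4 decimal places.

0.6041

P(Generator path unavailable) [AND] = 0.34 × 0.08 × 0.33 = 0.008976
P(Distribution tier down) [OR] = 1 − (1−0.38) × (1−0.41) × (1−0.33) = 0.754914
P(Utility feed down) [AND] = 0.008976 × 0.40 × 0.754914 = 0.002710
P(Bus A unavailable) [AND] = 0.13 × 0.002710 × 0.42 × 0.42 = 0.000062
P(UPS chain fails) [OR] = 1 − (1−0.32) × (1−0.18) = 0.442400
P(Data center power outage) [OR] = 1 − (1−0.000062) × (1−0.442400) × (1−0.29) = 0.604129
Rounded to 4 decimal places: P(Data center power outage) ≈ 0.6041.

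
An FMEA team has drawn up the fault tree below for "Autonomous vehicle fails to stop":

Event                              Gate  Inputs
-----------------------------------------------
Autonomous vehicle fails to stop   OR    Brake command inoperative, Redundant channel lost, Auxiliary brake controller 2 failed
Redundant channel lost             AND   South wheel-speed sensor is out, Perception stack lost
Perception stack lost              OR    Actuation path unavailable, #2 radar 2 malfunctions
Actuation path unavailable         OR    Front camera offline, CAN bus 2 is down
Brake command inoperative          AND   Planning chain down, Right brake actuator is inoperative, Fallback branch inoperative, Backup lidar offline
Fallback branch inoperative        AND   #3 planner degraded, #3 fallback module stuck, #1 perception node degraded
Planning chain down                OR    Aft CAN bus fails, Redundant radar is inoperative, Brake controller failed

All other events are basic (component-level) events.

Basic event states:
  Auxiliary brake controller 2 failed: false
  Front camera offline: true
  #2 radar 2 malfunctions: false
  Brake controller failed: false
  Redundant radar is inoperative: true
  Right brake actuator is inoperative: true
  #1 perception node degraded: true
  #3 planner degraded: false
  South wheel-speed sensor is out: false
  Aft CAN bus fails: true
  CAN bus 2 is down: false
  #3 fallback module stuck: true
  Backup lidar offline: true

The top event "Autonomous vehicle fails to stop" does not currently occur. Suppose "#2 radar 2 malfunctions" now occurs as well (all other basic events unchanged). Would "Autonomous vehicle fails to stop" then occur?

No

Counterfactual: set "#2 radar 2 malfunctions" to occurred.
Planning chain down [OR]: Aft CAN bus fails=occurs, Redundant radar is inoperative=occurs, Brake controller failed=not → at least one input occurs → occurs.
Fallback branch inoperative [AND]: #3 planner degraded=not, #3 fallback module stuck=occurs, #1 perception node degraded=occurs → not all inputs occur → does not occur.
Brake command inoperative [AND]: Planning chain down=occurs, Right brake actuator is inoperative=occurs, Fallback branch inoperative=not, Backup lidar offline=occurs → not all inputs occur → does not occur.
Actuation path unavailable [OR]: Front camera offline=occurs, CAN bus 2 is down=not → at least one input occurs → occurs.
Perception stack lost [OR]: Actuation path unavailable=occurs, #2 radar 2 malfunctions=occurs → at least one input occurs → occurs.
Redundant channel lost [AND]: South wheel-speed sensor is out=not, Perception stack lost=occurs → not all inputs occur → does not occur.
Autonomous vehicle fails to stop [OR]: Brake command inoperative=not, Redundant channel lost=not, Auxiliary brake controller 2 failed=not → no input occurs → does not occur.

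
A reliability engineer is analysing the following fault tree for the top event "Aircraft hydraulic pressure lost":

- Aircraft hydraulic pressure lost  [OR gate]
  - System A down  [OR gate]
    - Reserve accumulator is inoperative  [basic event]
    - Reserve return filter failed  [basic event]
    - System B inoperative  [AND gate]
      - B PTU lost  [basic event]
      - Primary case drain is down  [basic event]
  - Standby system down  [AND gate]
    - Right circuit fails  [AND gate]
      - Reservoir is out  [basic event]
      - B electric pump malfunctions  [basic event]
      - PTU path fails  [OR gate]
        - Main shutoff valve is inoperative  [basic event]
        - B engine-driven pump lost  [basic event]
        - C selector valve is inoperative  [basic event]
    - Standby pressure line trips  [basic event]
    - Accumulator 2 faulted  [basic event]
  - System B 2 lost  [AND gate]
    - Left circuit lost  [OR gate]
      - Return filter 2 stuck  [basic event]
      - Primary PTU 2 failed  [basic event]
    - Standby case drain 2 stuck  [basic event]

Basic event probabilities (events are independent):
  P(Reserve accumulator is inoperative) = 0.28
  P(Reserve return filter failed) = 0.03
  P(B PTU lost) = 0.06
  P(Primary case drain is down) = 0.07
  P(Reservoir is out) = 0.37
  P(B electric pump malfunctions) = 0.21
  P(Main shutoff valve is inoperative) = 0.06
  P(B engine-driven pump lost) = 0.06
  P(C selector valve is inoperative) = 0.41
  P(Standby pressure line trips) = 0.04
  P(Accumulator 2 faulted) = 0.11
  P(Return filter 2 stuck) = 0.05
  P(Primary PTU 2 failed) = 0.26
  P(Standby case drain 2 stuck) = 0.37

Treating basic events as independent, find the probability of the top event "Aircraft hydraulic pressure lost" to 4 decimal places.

0.3811

P(System B inoperative) [AND] = 0.06 × 0.07 = 0.004200
P(System A down) [OR] = 1 − (1−0.28) × (1−0.03) × (1−0.004200) = 0.304533
P(PTU path fails) [OR] = 1 − (1−0.06) × (1−0.06) × (1−0.41) = 0.478676
P(Right circuit fails) [AND] = 0.37 × 0.21 × 0.478676 = 0.037193
P(Standby system down) [AND] = 0.037193 × 0.04 × 0.11 = 0.000164
P(Left circuit lost) [OR] = 1 − (1−0.05) × (1−0.26) = 0.297000
P(System B 2 lost) [AND] = 0.297000 × 0.37 = 0.109890
P(Aircraft hydraulic pressure lost) [OR] = 1 − (1−0.304533) × (1−0.000164) × (1−0.109890) = 0.381059
Rounded to 4 decimal places: P(Aircraft hydraulic pressure lost) ≈ 0.3811.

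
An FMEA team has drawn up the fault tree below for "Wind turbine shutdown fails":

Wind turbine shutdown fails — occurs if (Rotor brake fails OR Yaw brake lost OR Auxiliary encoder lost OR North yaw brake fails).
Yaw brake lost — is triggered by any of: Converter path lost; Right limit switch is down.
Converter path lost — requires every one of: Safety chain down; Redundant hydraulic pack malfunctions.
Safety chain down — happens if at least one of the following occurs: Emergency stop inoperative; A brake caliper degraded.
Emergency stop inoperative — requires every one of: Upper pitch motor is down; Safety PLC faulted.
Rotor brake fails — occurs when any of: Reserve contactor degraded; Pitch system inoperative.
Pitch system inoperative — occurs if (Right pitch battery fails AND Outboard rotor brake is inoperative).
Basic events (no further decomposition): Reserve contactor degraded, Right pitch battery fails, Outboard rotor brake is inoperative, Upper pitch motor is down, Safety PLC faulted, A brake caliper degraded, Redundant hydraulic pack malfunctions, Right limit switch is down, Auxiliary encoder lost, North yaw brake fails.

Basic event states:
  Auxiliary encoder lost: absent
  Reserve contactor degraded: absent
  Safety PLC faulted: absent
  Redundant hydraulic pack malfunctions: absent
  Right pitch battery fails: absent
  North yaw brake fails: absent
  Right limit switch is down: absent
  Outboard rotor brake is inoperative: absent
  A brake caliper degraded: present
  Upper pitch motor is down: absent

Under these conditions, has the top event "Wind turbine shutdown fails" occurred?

Pitch system inoperative [AND]: Right pitch battery fails=not, Outboard rotor brake is inoperative=not → not all inputs occur → does not occur.
Rotor brake fails [OR]: Reserve contactor degraded=not, Pitch system inoperative=not → no input occurs → does not occur.
Emergency stop inoperative [AND]: Upper pitch motor is down=not, Safety PLC faulted=not → not all inputs occur → does not occur.
Safety chain down [OR]: Emergency stop inoperative=not, A brake caliper degraded=occurs → at least one input occurs → occurs.
Converter path lost [AND]: Safety chain down=occurs, Redundant hydraulic pack malfunctions=not → not all inputs occur → does not occur.
Yaw brake lost [OR]: Converter path lost=not, Right limit switch is down=not → no input occurs → does not occur.
Wind turbine shutdown fails [OR]: Rotor brake fails=not, Yaw brake lost=not, Auxiliary encoder lost=not, North yaw brake fails=not → no input occurs → does not occur.

No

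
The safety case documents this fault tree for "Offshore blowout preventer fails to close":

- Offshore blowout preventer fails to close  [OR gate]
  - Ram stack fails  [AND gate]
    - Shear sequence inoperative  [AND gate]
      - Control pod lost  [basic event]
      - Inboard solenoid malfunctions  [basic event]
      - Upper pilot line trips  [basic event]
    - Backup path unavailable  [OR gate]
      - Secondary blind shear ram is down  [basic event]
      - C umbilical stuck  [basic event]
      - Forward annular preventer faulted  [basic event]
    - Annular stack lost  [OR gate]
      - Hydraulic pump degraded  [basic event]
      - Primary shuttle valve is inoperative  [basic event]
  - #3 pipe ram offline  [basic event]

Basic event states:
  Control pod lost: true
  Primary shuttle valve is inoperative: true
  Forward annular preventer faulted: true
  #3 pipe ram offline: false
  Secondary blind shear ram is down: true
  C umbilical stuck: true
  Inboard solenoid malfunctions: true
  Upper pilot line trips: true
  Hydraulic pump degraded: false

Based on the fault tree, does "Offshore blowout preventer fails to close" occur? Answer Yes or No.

Yes

Shear sequence inoperative [AND]: Control pod lost=occurs, Inboard solenoid malfunctions=occurs, Upper pilot line trips=occurs → all inputs occur → occurs.
Backup path unavailable [OR]: Secondary blind shear ram is down=occurs, C umbilical stuck=occurs, Forward annular preventer faulted=occurs → at least one input occurs → occurs.
Annular stack lost [OR]: Hydraulic pump degraded=not, Primary shuttle valve is inoperative=occurs → at least one input occurs → occurs.
Ram stack fails [AND]: Shear sequence inoperative=occurs, Backup path unavailable=occurs, Annular stack lost=occurs → all inputs occur → occurs.
Offshore blowout preventer fails to close [OR]: Ram stack fails=occurs, #3 pipe ram offline=not → at least one input occurs → occurs.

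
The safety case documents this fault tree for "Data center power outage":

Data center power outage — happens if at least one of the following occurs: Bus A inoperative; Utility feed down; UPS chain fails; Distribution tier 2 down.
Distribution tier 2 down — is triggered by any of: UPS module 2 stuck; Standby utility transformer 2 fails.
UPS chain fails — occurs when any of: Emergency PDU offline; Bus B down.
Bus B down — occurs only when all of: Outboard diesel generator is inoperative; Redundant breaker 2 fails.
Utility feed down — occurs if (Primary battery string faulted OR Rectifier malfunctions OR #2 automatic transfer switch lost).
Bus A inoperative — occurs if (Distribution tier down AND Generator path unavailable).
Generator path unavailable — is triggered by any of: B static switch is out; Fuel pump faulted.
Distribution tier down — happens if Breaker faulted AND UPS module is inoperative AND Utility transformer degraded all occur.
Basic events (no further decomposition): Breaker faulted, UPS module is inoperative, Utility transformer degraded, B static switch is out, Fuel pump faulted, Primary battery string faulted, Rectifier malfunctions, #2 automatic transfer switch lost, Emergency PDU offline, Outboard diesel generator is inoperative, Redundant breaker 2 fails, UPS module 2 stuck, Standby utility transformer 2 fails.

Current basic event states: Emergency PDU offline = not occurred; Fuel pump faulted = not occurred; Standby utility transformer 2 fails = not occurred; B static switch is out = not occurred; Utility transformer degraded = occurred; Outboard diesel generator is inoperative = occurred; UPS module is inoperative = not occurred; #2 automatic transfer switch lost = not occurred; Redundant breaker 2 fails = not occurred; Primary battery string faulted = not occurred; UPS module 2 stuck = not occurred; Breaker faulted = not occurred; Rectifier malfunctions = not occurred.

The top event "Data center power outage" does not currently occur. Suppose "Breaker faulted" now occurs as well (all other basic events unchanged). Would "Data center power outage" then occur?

No

Counterfactual: set "Breaker faulted" to occurred.
Distribution tier down [AND]: Breaker faulted=occurs, UPS module is inoperative=not, Utility transformer degraded=occurs → not all inputs occur → does not occur.
Generator path unavailable [OR]: B static switch is out=not, Fuel pump faulted=not → no input occurs → does not occur.
Bus A inoperative [AND]: Distribution tier down=not, Generator path unavailable=not → not all inputs occur → does not occur.
Utility feed down [OR]: Primary battery string faulted=not, Rectifier malfunctions=not, #2 automatic transfer switch lost=not → no input occurs → does not occur.
Bus B down [AND]: Outboard diesel generator is inoperative=occurs, Redundant breaker 2 fails=not → not all inputs occur → does not occur.
UPS chain fails [OR]: Emergency PDU offline=not, Bus B down=not → no input occurs → does not occur.
Distribution tier 2 down [OR]: UPS module 2 stuck=not, Standby utility transformer 2 fails=not → no input occurs → does not occur.
Data center power outage [OR]: Bus A inoperative=not, Utility feed down=not, UPS chain fails=not, Distribution tier 2 down=not → no input occurs → does not occur.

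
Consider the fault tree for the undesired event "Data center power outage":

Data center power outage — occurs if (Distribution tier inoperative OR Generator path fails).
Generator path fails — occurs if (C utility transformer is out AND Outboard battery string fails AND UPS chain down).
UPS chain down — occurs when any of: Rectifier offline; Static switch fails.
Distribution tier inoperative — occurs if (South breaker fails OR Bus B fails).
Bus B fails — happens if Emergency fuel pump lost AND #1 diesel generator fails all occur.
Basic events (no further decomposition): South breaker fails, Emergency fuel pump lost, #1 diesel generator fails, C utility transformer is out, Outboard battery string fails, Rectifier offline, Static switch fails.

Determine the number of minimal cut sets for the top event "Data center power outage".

4

Bus B fails [AND]: one cut set from each child combined → 1 × 1 = 1 cut set(s).
Distribution tier inoperative [OR]: union of children's cut sets → 2 cut set(s).
UPS chain down [OR]: union of children's cut sets → 2 cut set(s).
Generator path fails [AND]: one cut set from each child combined → 1 × 1 × 2 = 2 cut set(s).
Data center power outage [OR]: union of children's cut sets → 4 cut set(s).
Minimal cut sets: {South breaker fails}; {#1 diesel generator fails, Emergency fuel pump lost}; {C utility transformer is out, Outboard battery string fails, Rectifier offline}; {C utility transformer is out, Outboard battery string fails, Static switch fails}.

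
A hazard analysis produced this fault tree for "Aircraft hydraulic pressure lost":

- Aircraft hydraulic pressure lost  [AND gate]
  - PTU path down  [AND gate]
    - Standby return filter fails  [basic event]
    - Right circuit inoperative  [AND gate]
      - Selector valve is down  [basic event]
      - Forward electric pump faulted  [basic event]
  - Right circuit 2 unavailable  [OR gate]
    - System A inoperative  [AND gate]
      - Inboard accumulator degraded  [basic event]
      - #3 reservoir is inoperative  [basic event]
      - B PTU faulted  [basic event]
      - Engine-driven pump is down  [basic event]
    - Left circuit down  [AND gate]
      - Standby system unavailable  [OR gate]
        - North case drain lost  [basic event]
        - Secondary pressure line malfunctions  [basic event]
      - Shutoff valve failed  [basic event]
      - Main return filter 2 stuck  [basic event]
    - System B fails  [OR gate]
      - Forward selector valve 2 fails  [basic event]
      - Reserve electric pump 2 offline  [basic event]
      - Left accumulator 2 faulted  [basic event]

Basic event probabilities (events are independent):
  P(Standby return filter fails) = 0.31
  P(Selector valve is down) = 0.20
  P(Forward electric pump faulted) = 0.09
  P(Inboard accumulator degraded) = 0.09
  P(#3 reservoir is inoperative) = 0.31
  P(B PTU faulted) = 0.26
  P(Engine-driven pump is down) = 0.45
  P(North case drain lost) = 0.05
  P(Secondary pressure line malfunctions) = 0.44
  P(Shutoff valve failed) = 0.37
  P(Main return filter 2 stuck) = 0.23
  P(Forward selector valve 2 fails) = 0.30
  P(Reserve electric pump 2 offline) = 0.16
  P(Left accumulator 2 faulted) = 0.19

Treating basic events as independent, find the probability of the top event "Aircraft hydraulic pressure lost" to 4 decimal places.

P(Right circuit inoperative) [AND] = 0.20 × 0.09 = 0.018000
P(PTU path down) [AND] = 0.31 × 0.018000 = 0.005580
P(System A inoperative) [AND] = 0.09 × 0.31 × 0.26 × 0.45 = 0.003264
P(Standby system unavailable) [OR] = 1 − (1−0.05) × (1−0.44) = 0.468000
P(Left circuit down) [AND] = 0.468000 × 0.37 × 0.23 = 0.039827
P(System B fails) [OR] = 1 − (1−0.30) × (1−0.16) × (1−0.19) = 0.523720
P(Right circuit 2 unavailable) [OR] = 1 − (1−0.003264) × (1−0.039827) × (1−0.523720) = 0.544181
P(Aircraft hydraulic pressure lost) [AND] = 0.005580 × 0.544181 = 0.003037
Rounded to 4 decimal places: P(Aircraft hydraulic pressure lost) ≈ 0.0030.

0.0030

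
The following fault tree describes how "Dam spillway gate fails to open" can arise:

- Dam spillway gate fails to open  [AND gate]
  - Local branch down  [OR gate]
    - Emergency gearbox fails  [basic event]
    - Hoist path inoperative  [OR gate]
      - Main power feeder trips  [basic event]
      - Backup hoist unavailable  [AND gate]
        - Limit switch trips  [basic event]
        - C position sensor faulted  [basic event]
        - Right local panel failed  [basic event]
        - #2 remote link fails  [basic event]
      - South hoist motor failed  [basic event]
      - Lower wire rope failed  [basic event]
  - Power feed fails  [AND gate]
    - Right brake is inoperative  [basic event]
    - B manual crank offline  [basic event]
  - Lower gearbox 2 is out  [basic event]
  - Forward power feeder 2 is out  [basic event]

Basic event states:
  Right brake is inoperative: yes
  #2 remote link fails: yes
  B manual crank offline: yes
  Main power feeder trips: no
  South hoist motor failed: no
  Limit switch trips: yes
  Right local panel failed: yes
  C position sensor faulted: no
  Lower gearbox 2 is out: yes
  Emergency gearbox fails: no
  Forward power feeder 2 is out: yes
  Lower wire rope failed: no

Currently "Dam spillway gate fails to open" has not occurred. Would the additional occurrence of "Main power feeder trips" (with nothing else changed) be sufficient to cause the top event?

Yes

Counterfactual: set "Main power feeder trips" to occurred.
Backup hoist unavailable [AND]: Limit switch trips=occurs, C position sensor faulted=not, Right local panel failed=occurs, #2 remote link fails=occurs → not all inputs occur → does not occur.
Hoist path inoperative [OR]: Main power feeder trips=occurs, Backup hoist unavailable=not, South hoist motor failed=not, Lower wire rope failed=not → at least one input occurs → occurs.
Local branch down [OR]: Emergency gearbox fails=not, Hoist path inoperative=occurs → at least one input occurs → occurs.
Power feed fails [AND]: Right brake is inoperative=occurs, B manual crank offline=occurs → all inputs occur → occurs.
Dam spillway gate fails to open [AND]: Local branch down=occurs, Power feed fails=occurs, Lower gearbox 2 is out=occurs, Forward power feeder 2 is out=occurs → all inputs occur → occurs.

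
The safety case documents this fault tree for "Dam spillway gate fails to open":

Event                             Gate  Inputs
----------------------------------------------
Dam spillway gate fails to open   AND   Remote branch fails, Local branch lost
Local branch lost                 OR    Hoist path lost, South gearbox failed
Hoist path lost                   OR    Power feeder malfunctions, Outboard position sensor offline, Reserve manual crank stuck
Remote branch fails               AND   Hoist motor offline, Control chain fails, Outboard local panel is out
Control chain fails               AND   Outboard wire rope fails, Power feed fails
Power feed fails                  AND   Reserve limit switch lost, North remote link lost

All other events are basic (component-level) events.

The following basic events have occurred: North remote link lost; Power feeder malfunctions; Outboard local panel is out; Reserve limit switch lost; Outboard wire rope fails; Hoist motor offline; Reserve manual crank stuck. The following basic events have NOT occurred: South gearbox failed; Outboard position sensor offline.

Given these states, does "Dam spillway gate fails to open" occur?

Power feed fails [AND]: Reserve limit switch lost=occurs, North remote link lost=occurs → all inputs occur → occurs.
Control chain fails [AND]: Outboard wire rope fails=occurs, Power feed fails=occurs → all inputs occur → occurs.
Remote branch fails [AND]: Hoist motor offline=occurs, Control chain fails=occurs, Outboard local panel is out=occurs → all inputs occur → occurs.
Hoist path lost [OR]: Power feeder malfunctions=occurs, Outboard position sensor offline=not, Reserve manual crank stuck=occurs → at least one input occurs → occurs.
Local branch lost [OR]: Hoist path lost=occurs, South gearbox failed=not → at least one input occurs → occurs.
Dam spillway gate fails to open [AND]: Remote branch fails=occurs, Local branch lost=occurs → all inputs occur → occurs.

Yes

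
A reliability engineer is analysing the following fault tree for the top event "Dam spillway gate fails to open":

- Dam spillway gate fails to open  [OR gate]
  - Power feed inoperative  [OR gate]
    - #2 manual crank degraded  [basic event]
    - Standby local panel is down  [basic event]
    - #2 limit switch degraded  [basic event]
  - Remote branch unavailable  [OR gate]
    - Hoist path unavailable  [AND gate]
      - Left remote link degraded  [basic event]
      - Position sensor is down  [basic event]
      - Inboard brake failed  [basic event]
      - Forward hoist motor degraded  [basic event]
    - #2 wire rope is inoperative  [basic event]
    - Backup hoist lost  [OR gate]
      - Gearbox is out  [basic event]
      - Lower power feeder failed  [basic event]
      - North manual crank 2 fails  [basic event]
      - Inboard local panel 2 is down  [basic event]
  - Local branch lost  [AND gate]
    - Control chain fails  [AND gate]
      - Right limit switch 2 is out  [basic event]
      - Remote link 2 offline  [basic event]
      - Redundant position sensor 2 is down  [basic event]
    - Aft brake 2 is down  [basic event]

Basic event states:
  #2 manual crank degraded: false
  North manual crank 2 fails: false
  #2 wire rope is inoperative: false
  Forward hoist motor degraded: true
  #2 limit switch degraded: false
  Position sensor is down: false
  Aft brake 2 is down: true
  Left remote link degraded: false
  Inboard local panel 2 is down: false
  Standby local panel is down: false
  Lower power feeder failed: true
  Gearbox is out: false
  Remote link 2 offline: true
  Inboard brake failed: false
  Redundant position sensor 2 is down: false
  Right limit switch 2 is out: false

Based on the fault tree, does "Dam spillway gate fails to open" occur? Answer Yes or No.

Yes

Power feed inoperative [OR]: #2 manual crank degraded=not, Standby local panel is down=not, #2 limit switch degraded=not → no input occurs → does not occur.
Hoist path unavailable [AND]: Left remote link degraded=not, Position sensor is down=not, Inboard brake failed=not, Forward hoist motor degraded=occurs → not all inputs occur → does not occur.
Backup hoist lost [OR]: Gearbox is out=not, Lower power feeder failed=occurs, North manual crank 2 fails=not, Inboard local panel 2 is down=not → at least one input occurs → occurs.
Remote branch unavailable [OR]: Hoist path unavailable=not, #2 wire rope is inoperative=not, Backup hoist lost=occurs → at least one input occurs → occurs.
Control chain fails [AND]: Right limit switch 2 is out=not, Remote link 2 offline=occurs, Redundant position sensor 2 is down=not → not all inputs occur → does not occur.
Local branch lost [AND]: Control chain fails=not, Aft brake 2 is down=occurs → not all inputs occur → does not occur.
Dam spillway gate fails to open [OR]: Power feed inoperative=not, Remote branch unavailable=occurs, Local branch lost=not → at least one input occurs → occurs.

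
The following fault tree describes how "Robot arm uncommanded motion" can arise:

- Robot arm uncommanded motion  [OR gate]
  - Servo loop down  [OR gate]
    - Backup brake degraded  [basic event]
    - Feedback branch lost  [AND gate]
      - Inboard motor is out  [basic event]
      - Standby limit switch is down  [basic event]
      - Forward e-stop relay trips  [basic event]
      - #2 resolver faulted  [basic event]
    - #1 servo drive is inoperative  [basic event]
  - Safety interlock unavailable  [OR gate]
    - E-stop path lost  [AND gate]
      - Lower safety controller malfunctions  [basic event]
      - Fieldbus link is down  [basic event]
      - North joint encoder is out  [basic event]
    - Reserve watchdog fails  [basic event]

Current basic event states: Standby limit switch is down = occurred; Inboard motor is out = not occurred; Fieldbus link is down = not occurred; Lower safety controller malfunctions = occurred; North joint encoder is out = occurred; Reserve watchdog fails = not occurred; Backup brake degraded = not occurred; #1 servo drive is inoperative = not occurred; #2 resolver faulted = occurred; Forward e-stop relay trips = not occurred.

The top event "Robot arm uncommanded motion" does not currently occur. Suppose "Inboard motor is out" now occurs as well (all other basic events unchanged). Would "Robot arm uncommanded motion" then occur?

Counterfactual: set "Inboard motor is out" to occurred.
Feedback branch lost [AND]: Inboard motor is out=occurs, Standby limit switch is down=occurs, Forward e-stop relay trips=not, #2 resolver faulted=occurs → not all inputs occur → does not occur.
Servo loop down [OR]: Backup brake degraded=not, Feedback branch lost=not, #1 servo drive is inoperative=not → no input occurs → does not occur.
E-stop path lost [AND]: Lower safety controller malfunctions=occurs, Fieldbus link is down=not, North joint encoder is out=occurs → not all inputs occur → does not occur.
Safety interlock unavailable [OR]: E-stop path lost=not, Reserve watchdog fails=not → no input occurs → does not occur.
Robot arm uncommanded motion [OR]: Servo loop down=not, Safety interlock unavailable=not → no input occurs → does not occur.

No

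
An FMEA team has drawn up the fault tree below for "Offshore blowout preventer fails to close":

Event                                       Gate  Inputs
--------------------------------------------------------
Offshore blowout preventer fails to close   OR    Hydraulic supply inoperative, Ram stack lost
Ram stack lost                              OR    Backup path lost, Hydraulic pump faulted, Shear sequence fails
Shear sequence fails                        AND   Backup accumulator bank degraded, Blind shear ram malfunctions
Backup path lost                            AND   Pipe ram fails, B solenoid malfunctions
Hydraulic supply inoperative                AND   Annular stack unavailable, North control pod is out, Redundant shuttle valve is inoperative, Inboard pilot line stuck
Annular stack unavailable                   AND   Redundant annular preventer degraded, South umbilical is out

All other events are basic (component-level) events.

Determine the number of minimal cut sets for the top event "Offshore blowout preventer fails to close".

4

Annular stack unavailable [AND]: one cut set from each child combined → 1 × 1 = 1 cut set(s).
Hydraulic supply inoperative [AND]: one cut set from each child combined → 1 × 1 × 1 × 1 = 1 cut set(s).
Backup path lost [AND]: one cut set from each child combined → 1 × 1 = 1 cut set(s).
Shear sequence fails [AND]: one cut set from each child combined → 1 × 1 = 1 cut set(s).
Ram stack lost [OR]: union of children's cut sets → 3 cut set(s).
Offshore blowout preventer fails to close [OR]: union of children's cut sets → 4 cut set(s).
Minimal cut sets: {Inboard pilot line stuck, North control pod is out, Redundant annular preventer degraded, Redundant shuttle valve is inoperative, South umbilical is out}; {B solenoid malfunctions, Pipe ram fails}; {Hydraulic pump faulted}; {Backup accumulator bank degraded, Blind shear ram malfunctions}.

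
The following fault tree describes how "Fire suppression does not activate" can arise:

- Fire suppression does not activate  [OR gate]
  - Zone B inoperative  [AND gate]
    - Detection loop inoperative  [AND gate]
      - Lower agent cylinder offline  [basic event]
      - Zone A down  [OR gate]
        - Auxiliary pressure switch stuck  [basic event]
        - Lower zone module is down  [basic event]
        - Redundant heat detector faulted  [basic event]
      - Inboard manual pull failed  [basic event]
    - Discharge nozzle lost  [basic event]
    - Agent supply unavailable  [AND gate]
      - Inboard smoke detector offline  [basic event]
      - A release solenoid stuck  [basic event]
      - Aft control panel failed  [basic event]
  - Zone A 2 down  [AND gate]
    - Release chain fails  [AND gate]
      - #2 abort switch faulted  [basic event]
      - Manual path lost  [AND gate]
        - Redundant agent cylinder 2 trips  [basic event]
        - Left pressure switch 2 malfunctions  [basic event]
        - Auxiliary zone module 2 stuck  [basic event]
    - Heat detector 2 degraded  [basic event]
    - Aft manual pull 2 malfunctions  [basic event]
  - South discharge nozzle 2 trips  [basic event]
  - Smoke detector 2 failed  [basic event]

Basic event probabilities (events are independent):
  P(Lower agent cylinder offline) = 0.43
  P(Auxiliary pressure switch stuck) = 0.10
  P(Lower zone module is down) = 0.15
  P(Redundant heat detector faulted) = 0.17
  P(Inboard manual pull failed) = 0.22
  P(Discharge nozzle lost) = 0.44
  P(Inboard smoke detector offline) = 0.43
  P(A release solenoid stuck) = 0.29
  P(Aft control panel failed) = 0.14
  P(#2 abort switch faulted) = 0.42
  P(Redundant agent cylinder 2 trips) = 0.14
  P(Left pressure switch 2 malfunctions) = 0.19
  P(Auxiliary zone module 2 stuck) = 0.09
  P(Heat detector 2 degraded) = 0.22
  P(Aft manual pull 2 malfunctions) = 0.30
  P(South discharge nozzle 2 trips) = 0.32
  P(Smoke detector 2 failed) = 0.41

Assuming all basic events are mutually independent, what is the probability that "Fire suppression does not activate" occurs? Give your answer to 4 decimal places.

P(Zone A down) [OR] = 1 − (1−0.10) × (1−0.15) × (1−0.17) = 0.365050
P(Detection loop inoperative) [AND] = 0.43 × 0.365050 × 0.22 = 0.034534
P(Agent supply unavailable) [AND] = 0.43 × 0.29 × 0.14 = 0.017458
P(Zone B inoperative) [AND] = 0.034534 × 0.44 × 0.017458 = 0.000265
P(Manual path lost) [AND] = 0.14 × 0.19 × 0.09 = 0.002394
P(Release chain fails) [AND] = 0.42 × 0.002394 = 0.001005
P(Zone A 2 down) [AND] = 0.001005 × 0.22 × 0.30 = 0.000066
P(Fire suppression does not activate) [OR] = 1 − (1−0.000265) × (1−0.000066) × (1−0.32) × (1−0.41) = 0.598933
Rounded to 4 decimal places: P(Fire suppression does not activate) ≈ 0.5989.

0.5989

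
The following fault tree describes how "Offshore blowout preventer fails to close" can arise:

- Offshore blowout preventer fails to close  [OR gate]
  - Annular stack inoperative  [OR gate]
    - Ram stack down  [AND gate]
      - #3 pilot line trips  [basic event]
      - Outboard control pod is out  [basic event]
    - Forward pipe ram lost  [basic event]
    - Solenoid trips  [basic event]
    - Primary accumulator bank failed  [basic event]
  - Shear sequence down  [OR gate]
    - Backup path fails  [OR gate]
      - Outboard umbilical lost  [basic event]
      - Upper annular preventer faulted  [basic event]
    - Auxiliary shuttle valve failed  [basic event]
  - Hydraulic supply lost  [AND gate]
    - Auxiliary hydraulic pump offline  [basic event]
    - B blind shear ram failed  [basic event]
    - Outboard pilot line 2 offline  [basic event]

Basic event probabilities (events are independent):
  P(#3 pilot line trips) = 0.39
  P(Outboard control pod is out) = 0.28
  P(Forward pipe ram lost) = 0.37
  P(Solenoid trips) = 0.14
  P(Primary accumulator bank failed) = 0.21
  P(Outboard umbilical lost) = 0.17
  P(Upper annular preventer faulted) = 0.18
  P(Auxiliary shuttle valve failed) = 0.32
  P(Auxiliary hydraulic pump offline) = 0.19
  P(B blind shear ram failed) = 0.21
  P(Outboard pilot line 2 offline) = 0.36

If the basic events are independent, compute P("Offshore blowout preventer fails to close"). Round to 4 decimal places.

0.8261

P(Ram stack down) [AND] = 0.39 × 0.28 = 0.109200
P(Annular stack inoperative) [OR] = 1 − (1−0.109200) × (1−0.37) × (1−0.14) × (1−0.21) = 0.618718
P(Backup path fails) [OR] = 1 − (1−0.17) × (1−0.18) = 0.319400
P(Shear sequence down) [OR] = 1 − (1−0.319400) × (1−0.32) = 0.537192
P(Hydraulic supply lost) [AND] = 0.19 × 0.21 × 0.36 = 0.014364
P(Offshore blowout preventer fails to close) [OR] = 1 − (1−0.618718) × (1−0.537192) × (1−0.014364) = 0.826074
Rounded to 4 decimal places: P(Offshore blowout preventer fails to close) ≈ 0.8261.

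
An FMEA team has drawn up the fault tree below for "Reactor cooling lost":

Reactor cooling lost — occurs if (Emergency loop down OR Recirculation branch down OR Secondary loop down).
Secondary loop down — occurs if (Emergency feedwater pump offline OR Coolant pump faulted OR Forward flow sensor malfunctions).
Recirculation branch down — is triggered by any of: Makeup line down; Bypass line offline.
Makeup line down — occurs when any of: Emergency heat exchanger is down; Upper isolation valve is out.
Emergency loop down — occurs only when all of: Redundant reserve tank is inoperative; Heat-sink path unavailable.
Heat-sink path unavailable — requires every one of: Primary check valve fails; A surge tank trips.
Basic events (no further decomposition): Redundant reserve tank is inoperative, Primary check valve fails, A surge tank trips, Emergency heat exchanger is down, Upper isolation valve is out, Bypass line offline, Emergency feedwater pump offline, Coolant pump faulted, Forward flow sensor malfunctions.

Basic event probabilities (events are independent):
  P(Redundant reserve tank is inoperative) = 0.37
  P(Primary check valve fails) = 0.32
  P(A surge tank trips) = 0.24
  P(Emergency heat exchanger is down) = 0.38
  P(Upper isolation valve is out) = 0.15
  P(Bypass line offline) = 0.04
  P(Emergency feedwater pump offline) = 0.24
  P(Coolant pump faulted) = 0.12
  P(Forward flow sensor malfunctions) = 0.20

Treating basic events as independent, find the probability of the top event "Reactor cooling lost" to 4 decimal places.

P(Heat-sink path unavailable) [AND] = 0.32 × 0.24 = 0.076800
P(Emergency loop down) [AND] = 0.37 × 0.076800 = 0.028416
P(Makeup line down) [OR] = 1 − (1−0.38) × (1−0.15) = 0.473000
P(Recirculation branch down) [OR] = 1 − (1−0.473000) × (1−0.04) = 0.494080
P(Secondary loop down) [OR] = 1 − (1−0.24) × (1−0.12) × (1−0.20) = 0.464960
P(Reactor cooling lost) [OR] = 1 − (1−0.028416) × (1−0.494080) × (1−0.464960) = 0.737004
Rounded to 4 decimal places: P(Reactor cooling lost) ≈ 0.7370.

0.7370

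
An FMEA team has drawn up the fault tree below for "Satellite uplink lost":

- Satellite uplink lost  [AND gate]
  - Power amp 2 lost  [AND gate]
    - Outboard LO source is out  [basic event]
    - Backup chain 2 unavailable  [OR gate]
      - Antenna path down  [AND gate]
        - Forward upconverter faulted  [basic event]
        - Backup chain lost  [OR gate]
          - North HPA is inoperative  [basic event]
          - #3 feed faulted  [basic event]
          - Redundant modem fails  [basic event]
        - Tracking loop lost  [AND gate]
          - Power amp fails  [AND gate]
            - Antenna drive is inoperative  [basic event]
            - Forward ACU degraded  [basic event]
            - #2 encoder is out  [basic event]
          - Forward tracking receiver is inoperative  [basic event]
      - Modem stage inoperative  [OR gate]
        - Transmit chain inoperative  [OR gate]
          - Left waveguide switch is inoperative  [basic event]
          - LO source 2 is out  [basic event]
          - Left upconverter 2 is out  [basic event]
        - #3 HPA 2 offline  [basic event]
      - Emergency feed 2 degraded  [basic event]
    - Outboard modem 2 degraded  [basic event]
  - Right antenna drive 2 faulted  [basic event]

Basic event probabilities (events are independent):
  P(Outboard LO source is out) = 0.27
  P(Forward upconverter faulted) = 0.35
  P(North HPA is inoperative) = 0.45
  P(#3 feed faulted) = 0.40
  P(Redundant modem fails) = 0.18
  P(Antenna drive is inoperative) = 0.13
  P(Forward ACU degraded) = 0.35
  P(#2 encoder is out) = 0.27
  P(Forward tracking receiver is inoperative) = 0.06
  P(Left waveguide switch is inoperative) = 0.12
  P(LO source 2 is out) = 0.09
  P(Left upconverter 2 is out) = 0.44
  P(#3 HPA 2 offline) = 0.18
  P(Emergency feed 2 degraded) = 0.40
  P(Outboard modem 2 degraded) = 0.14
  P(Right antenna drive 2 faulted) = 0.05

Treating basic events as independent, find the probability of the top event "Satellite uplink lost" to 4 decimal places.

0.0015

P(Backup chain lost) [OR] = 1 − (1−0.45) × (1−0.40) × (1−0.18) = 0.729400
P(Power amp fails) [AND] = 0.13 × 0.35 × 0.27 = 0.012285
P(Tracking loop lost) [AND] = 0.012285 × 0.06 = 0.000737
P(Antenna path down) [AND] = 0.35 × 0.729400 × 0.000737 = 0.000188
P(Transmit chain inoperative) [OR] = 1 − (1−0.12) × (1−0.09) × (1−0.44) = 0.551552
P(Modem stage inoperative) [OR] = 1 − (1−0.551552) × (1−0.18) = 0.632273
P(Backup chain 2 unavailable) [OR] = 1 − (1−0.000188) × (1−0.632273) × (1−0.40) = 0.779405
P(Power amp 2 lost) [AND] = 0.27 × 0.779405 × 0.14 = 0.029462
P(Satellite uplink lost) [AND] = 0.029462 × 0.05 = 0.001473
Rounded to 4 decimal places: P(Satellite uplink lost) ≈ 0.0015.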